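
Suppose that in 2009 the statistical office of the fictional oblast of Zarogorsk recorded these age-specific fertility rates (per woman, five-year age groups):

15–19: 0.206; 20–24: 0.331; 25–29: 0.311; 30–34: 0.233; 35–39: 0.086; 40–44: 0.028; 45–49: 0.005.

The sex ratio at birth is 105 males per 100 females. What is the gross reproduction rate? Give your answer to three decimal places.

2.927

Proportion female at birth = 100 / (100 + 105) = 0.48780.
Sum of ASFRs = 0.206 + 0.331 + 0.311 + 0.233 + 0.086 + 0.028 + 0.005 = 1.200
TFR = 5 × 1.200 = 6
GRR = 0.48780 × 6 = 2.92680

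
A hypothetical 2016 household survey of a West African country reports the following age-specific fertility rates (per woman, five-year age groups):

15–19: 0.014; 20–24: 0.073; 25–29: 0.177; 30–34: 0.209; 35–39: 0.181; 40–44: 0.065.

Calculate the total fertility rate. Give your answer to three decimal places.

3.595

Sum of ASFRs = 0.014 + 0.073 + 0.177 + 0.209 + 0.181 + 0.065 = 0.719
TFR = 5 × 0.719 = 3.595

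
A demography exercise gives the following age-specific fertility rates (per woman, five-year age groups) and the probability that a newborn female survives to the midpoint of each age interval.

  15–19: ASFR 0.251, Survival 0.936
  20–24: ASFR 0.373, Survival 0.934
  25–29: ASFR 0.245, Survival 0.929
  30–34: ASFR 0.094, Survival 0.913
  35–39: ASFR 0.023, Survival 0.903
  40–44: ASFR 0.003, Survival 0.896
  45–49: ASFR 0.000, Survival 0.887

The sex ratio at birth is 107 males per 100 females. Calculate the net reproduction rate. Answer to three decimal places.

Proportion female at birth = 100 / (100 + 107) = 0.48309.
Each age group contributes 5 × ASFR × survival:
  15–19: 5 × 0.251 × 0.936 = 1.17468
  20–24: 5 × 0.373 × 0.934 = 1.74191
  25–29: 5 × 0.245 × 0.929 = 1.13803
  30–34: 5 × 0.094 × 0.913 = 0.42911
  35–39: 5 × 0.023 × 0.903 = 0.10385
  40–44: 5 × 0.003 × 0.896 = 0.01344
  45–49: 5 × 0.000 × 0.887 = 0.00000
Sum = 4.60102
NRR = 0.48309 × 4.60102 = 2.22271
An NRR exceeding 1 indicates intrinsic growth under these rates.

2.223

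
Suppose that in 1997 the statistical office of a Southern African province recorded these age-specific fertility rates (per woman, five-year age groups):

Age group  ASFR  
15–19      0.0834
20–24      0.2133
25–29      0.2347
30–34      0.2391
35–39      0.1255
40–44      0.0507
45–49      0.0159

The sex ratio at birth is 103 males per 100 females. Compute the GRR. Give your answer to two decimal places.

2.37

Proportion female at birth = 100 / (100 + 103) = 0.49261.
Sum of ASFRs = 0.0834 + 0.2133 + 0.2347 + 0.2391 + 0.1255 + 0.0507 + 0.0159 = 0.9626
TFR = 5 × 0.9626 = 4.813
GRR = 0.49261 × 4.813 = 2.37093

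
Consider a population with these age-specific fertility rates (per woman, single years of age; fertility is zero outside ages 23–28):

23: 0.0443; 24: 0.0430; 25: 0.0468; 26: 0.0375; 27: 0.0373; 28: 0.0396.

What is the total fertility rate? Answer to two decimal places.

0.25

Sum of ASFRs = 0.0443 + 0.0430 + 0.0468 + 0.0375 + 0.0373 + 0.0396 = 0.2485
TFR = 0.2485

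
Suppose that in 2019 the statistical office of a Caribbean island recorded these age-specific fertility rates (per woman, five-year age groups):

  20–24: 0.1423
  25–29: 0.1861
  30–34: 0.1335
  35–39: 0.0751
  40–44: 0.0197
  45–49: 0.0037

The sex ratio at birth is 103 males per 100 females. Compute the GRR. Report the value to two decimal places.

1.38

Proportion female at birth = 100 / (100 + 103) = 0.49261.
Sum of ASFRs = 0.1423 + 0.1861 + 0.1335 + 0.0751 + 0.0197 + 0.0037 = 0.5604
TFR = 5 × 0.5604 = 2.802
GRR = 0.49261 × 2.802 = 1.38029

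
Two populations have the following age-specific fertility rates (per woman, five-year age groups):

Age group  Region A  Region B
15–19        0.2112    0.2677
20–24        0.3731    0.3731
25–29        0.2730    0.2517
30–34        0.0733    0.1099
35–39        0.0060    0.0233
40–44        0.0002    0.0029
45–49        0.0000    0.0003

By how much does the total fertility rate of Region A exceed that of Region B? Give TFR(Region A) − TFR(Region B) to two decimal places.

Region A:
  Sum of ASFRs = 0.2112 + 0.3731 + 0.2730 + 0.0733 + 0.0060 + 0.0002 + 0.0000 = 0.9368
  TFR = 5 × 0.9368 = 4.684
Region B:
  Sum of ASFRs = 0.2677 + 0.3731 + 0.2517 + 0.1099 + 0.0233 + 0.0029 + 0.0003 = 1.0289
  TFR = 5 × 1.0289 = 5.1445
Difference = 4.684 − 5.1445 = -0.4605

-0.46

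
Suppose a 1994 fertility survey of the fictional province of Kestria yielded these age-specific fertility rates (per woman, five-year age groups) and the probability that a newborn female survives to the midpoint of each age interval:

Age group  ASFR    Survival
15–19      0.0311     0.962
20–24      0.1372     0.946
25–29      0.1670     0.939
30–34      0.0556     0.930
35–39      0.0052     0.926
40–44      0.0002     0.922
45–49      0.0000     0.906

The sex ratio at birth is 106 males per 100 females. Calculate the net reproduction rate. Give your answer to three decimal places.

0.906

Proportion female at birth = 100 / (100 + 106) = 0.48544.
Weighting each age-specific rate by interval width and survival:
  15–19: 5 × 0.0311 × 0.962 = 0.14959
  20–24: 5 × 0.1372 × 0.946 = 0.64896
  25–29: 5 × 0.1670 × 0.939 = 0.78407
  30–34: 5 × 0.0556 × 0.930 = 0.25854
  35–39: 5 × 0.0052 × 0.926 = 0.02408
  40–44: 5 × 0.0002 × 0.922 = 0.00092
  45–49: 5 × 0.0000 × 0.906 = 0.00000
Sum = 1.86616
NRR = 0.48544 × 1.86616 = 0.90591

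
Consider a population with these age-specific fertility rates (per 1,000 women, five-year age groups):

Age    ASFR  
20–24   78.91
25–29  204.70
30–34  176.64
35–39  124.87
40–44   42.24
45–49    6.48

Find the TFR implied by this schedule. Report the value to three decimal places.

3.169

Sum of ASFRs = 78.91 + 204.70 + 176.64 + 124.87 + 42.24 + 6.48 = 633.84
TFR = 5 × 633.84 / 1000 = 3.1692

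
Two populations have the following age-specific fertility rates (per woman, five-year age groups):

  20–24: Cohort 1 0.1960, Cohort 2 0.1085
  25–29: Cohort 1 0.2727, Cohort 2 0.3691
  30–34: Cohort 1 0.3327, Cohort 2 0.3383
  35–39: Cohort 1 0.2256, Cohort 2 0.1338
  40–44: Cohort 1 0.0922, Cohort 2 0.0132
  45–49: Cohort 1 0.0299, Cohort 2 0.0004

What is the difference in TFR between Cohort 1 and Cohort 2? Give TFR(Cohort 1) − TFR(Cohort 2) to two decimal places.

Cohort 1:
  Sum of ASFRs = 0.1960 + 0.2727 + 0.3327 + 0.2256 + 0.0922 + 0.0299 = 1.1491
  TFR = 5 × 1.1491 = 5.7455
Cohort 2:
  Sum of ASFRs = 0.1085 + 0.3691 + 0.3383 + 0.1338 + 0.0132 + 0.0004 = 0.9633
  TFR = 5 × 0.9633 = 4.8165
Difference = 5.7455 − 4.8165 = 0.929

0.93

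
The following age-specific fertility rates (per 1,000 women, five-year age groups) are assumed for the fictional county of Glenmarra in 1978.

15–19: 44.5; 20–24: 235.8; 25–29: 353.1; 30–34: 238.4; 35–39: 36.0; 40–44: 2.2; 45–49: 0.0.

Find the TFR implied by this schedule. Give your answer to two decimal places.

4.55

Sum of ASFRs = 44.5 + 235.8 + 353.1 + 238.4 + 36.0 + 2.2 + 0.0 = 910.0
TFR = 5 × 910.0 / 1000 = 4.55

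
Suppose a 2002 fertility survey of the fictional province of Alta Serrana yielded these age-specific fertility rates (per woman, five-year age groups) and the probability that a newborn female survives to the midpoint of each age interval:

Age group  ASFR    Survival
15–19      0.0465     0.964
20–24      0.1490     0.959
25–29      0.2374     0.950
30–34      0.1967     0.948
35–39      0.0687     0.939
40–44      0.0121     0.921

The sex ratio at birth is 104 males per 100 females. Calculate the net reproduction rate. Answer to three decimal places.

Proportion female at birth = 100 / (100 + 104) = 0.49020.
Each age group contributes 5 × ASFR × survival:
  15–19: 5 × 0.0465 × 0.964 = 0.22413
  20–24: 5 × 0.1490 × 0.959 = 0.71446
  25–29: 5 × 0.2374 × 0.950 = 1.12765
  30–34: 5 × 0.1967 × 0.948 = 0.93236
  35–39: 5 × 0.0687 × 0.939 = 0.32255
  40–44: 5 × 0.0121 × 0.921 = 0.05572
Sum = 3.37687
NRR = 0.49020 × 3.37687 = 1.65534
With NRR above 1 the population is above replacement fertility.

1.655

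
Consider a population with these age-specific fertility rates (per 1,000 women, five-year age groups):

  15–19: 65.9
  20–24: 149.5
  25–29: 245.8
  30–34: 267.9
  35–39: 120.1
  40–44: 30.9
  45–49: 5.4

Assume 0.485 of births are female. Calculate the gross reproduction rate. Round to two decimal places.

2.15

Proportion female at birth = 0.485.
Sum of ASFRs = 65.9 + 149.5 + 245.8 + 267.9 + 120.1 + 30.9 + 5.4 = 885.5
TFR = 5 × 885.5 / 1000 = 4.4275
GRR = 0.485 × 4.4275 = 2.14734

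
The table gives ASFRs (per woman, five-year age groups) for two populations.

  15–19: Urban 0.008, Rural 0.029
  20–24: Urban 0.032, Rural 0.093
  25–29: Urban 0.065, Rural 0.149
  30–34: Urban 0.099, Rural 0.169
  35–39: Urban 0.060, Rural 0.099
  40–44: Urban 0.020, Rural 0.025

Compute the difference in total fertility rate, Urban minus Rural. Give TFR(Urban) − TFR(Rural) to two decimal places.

Urban:
  Sum of ASFRs = 0.008 + 0.032 + 0.065 + 0.099 + 0.060 + 0.020 = 0.284
  TFR = 5 × 0.284 = 1.42
Rural:
  Sum of ASFRs = 0.029 + 0.093 + 0.149 + 0.169 + 0.099 + 0.025 = 0.564
  TFR = 5 × 0.564 = 2.82
Difference = 1.42 − 2.82 = -1.4

-1.40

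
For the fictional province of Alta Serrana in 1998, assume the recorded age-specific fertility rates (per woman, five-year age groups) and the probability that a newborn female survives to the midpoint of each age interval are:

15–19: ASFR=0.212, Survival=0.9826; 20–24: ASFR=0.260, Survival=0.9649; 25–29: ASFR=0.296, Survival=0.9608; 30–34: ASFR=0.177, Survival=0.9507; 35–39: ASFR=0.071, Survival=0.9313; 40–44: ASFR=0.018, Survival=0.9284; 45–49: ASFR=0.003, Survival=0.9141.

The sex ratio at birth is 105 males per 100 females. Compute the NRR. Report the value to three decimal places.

Proportion female at birth = 100 / (100 + 105) = 0.48780.
Each age group contributes 5 × ASFR × survival:
  15–19: 5 × 0.212 × 0.9826 = 1.04156
  20–24: 5 × 0.260 × 0.9649 = 1.25437
  25–29: 5 × 0.296 × 0.9608 = 1.42198
  30–34: 5 × 0.177 × 0.9507 = 0.84137
  35–39: 5 × 0.071 × 0.9313 = 0.33061
  40–44: 5 × 0.018 × 0.9284 = 0.08356
  45–49: 5 × 0.003 × 0.9141 = 0.01371
Sum = 4.98716
NRR = 0.48780 × 4.98716 = 2.43274

2.433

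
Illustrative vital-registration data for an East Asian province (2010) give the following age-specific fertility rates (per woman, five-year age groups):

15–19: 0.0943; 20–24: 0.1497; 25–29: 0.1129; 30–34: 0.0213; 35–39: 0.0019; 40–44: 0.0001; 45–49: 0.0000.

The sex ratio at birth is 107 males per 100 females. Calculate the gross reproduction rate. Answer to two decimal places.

Proportion female at birth = 100 / (100 + 107) = 0.48309.
Sum of ASFRs = 0.0943 + 0.1497 + 0.1129 + 0.0213 + 0.0019 + 0.0001 + 0.0000 = 0.3802
TFR = 5 × 0.3802 = 1.901
GRR = 0.48309 × 1.901 = 0.91835

0.92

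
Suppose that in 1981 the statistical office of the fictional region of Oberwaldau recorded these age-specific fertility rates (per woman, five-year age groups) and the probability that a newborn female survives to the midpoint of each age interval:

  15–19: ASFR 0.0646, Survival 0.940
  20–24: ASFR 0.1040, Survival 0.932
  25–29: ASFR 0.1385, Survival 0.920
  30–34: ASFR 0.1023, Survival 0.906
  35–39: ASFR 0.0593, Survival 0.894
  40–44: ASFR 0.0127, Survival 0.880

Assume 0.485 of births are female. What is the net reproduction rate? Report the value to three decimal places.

1.072

Proportion female at birth = 0.485.
Survival-weighted fertility by age (5·fₓ·Sₓ):
  15–19: 5 × 0.0646 × 0.940 = 0.30362
  20–24: 5 × 0.1040 × 0.932 = 0.48464
  25–29: 5 × 0.1385 × 0.920 = 0.63710
  30–34: 5 × 0.1023 × 0.906 = 0.46342
  35–39: 5 × 0.0593 × 0.894 = 0.26507
  40–44: 5 × 0.0127 × 0.880 = 0.05588
Sum = 2.20973
NRR = 0.485 × 2.20973 = 1.07172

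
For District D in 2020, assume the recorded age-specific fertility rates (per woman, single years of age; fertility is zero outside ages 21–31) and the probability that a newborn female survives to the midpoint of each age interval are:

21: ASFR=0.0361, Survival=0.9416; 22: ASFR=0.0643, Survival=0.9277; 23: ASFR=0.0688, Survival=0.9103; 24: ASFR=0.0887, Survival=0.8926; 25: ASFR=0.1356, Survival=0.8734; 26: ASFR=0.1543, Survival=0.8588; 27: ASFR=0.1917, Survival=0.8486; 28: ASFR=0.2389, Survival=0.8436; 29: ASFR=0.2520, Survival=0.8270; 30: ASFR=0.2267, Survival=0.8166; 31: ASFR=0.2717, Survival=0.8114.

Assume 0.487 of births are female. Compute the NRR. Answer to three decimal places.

Proportion female at birth = 0.487.
Per-age-group product (1 × ASFR × survival probability):
  21: 1 × 0.0361 × 0.9416 = 0.03399
  22: 1 × 0.0643 × 0.9277 = 0.05965
  23: 1 × 0.0688 × 0.9103 = 0.06263
  24: 1 × 0.0887 × 0.8926 = 0.07917
  25: 1 × 0.1356 × 0.8734 = 0.11843
  26: 1 × 0.1543 × 0.8588 = 0.13251
  27: 1 × 0.1917 × 0.8486 = 0.16268
  28: 1 × 0.2389 × 0.8436 = 0.20154
  29: 1 × 0.2520 × 0.8270 = 0.20840
  30: 1 × 0.2267 × 0.8166 = 0.18512
  31: 1 × 0.2717 × 0.8114 = 0.22046
Sum = 1.46458
NRR = 0.487 × 1.46458 = 0.71325

0.713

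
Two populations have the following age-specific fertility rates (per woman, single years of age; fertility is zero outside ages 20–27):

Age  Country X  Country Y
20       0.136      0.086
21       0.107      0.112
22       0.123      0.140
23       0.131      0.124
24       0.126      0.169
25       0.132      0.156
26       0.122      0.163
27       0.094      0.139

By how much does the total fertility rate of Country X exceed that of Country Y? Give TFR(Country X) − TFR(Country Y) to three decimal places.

-0.118

Country X:
  Sum of ASFRs = 0.136 + 0.107 + 0.123 + 0.131 + 0.126 + 0.132 + 0.122 + 0.094 = 0.971
  TFR = 0.971
Country Y:
  Sum of ASFRs = 0.086 + 0.112 + 0.140 + 0.124 + 0.169 + 0.156 + 0.163 + 0.139 = 1.089
  TFR = 1.089
Difference = 0.971 − 1.089 = -0.118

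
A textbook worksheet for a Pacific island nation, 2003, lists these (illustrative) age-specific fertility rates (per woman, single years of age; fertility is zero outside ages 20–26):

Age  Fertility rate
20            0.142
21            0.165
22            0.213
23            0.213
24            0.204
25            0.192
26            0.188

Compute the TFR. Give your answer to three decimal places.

Sum of ASFRs = 0.142 + 0.165 + 0.213 + 0.213 + 0.204 + 0.192 + 0.188 = 1.317
TFR = 1.317

1.317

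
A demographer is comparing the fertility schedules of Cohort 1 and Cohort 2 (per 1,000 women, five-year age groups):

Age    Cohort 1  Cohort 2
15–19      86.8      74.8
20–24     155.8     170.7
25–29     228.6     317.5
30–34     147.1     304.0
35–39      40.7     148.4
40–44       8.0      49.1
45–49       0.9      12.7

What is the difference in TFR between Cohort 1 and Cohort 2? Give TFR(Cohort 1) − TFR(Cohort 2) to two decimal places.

Cohort 1:
  Sum of ASFRs = 86.8 + 155.8 + 228.6 + 147.1 + 40.7 + 8.0 + 0.9 = 667.9
  TFR = 5 × 667.9 / 1000 = 3.3395
Cohort 2:
  Sum of ASFRs = 74.8 + 170.7 + 317.5 + 304.0 + 148.4 + 49.1 + 12.7 = 1077.2
  TFR = 5 × 1077.2 / 1000 = 5.386
Difference = 3.3395 − 5.386 = -2.0465

-2.05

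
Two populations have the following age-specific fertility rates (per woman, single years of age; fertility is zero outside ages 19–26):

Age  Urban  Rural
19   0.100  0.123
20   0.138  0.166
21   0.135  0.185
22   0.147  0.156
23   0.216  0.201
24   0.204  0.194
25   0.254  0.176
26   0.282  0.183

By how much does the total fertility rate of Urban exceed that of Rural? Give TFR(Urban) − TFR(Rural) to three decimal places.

Urban:
  Sum of ASFRs = 0.100 + 0.138 + 0.135 + 0.147 + 0.216 + 0.204 + 0.254 + 0.282 = 1.476
  TFR = 1.476
Rural:
  Sum of ASFRs = 0.123 + 0.166 + 0.185 + 0.156 + 0.201 + 0.194 + 0.176 + 0.183 = 1.384
  TFR = 1.384
Difference = 1.476 − 1.384 = 0.092

0.092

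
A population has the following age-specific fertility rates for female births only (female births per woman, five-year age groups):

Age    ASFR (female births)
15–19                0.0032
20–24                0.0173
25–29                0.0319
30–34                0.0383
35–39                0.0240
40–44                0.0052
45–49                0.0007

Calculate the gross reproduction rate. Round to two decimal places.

0.60

Sum of female ASFRs = 0.0032 + 0.0173 + 0.0319 + 0.0383 + 0.0240 + 0.0052 + 0.0007 = 0.1206
GRR = 5 × 0.1206 = 0.603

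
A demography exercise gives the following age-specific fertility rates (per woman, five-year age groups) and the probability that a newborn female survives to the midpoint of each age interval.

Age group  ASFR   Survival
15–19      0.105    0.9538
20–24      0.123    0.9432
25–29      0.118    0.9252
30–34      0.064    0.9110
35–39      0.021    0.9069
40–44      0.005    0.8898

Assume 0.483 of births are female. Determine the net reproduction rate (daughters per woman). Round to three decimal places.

Proportion female at birth = 0.483.
Weighting each age-specific rate by interval width and survival:
  15–19: 5 × 0.105 × 0.9538 = 0.50075
  20–24: 5 × 0.123 × 0.9432 = 0.58007
  25–29: 5 × 0.118 × 0.9252 = 0.54587
  30–34: 5 × 0.064 × 0.9110 = 0.29152
  35–39: 5 × 0.021 × 0.9069 = 0.09522
  40–44: 5 × 0.005 × 0.8898 = 0.02225
Sum = 2.03568
NRR = 0.483 × 2.03568 = 0.98323
With NRR below 1 the population is below replacement fertility.

0.983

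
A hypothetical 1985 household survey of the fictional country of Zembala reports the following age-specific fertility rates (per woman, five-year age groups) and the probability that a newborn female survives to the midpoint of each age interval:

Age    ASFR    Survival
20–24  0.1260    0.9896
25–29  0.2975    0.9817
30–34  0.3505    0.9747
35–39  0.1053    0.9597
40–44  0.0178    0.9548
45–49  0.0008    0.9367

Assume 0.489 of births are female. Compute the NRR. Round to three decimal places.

2.145

Proportion female at birth = 0.489.
Per-age-group product (5 × ASFR × survival probability):
  20–24: 5 × 0.1260 × 0.9896 = 0.62345
  25–29: 5 × 0.2975 × 0.9817 = 1.46028
  30–34: 5 × 0.3505 × 0.9747 = 1.70816
  35–39: 5 × 0.1053 × 0.9597 = 0.50528
  40–44: 5 × 0.0178 × 0.9548 = 0.08498
  45–49: 5 × 0.0008 × 0.9367 = 0.00375
Sum = 4.38590
NRR = 0.489 × 4.38590 = 2.14471
An NRR exceeding 1 indicates intrinsic growth under these rates.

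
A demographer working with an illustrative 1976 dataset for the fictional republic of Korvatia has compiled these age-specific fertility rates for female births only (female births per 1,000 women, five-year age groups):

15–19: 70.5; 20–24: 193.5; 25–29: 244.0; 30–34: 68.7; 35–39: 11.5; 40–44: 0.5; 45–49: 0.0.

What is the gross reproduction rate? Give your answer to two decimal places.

Sum of female ASFRs = 70.5 + 193.5 + 244.0 + 68.7 + 11.5 + 0.5 + 0.0 = 588.7
GRR = 5 × 588.7 / 1000 = 2.9435

2.94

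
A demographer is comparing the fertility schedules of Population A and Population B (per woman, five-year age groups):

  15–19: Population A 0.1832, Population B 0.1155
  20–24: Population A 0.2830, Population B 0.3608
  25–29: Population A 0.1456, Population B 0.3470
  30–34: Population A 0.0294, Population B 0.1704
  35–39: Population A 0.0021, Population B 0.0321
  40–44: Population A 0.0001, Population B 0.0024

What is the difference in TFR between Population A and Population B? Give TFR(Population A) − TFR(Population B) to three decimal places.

-1.924

Population A:
  Sum of ASFRs = 0.1832 + 0.2830 + 0.1456 + 0.0294 + 0.0021 + 0.0001 = 0.6434
  TFR = 5 × 0.6434 = 3.217
Population B:
  Sum of ASFRs = 0.1155 + 0.3608 + 0.3470 + 0.1704 + 0.0321 + 0.0024 = 1.0282
  TFR = 5 × 1.0282 = 5.141
Difference = 3.217 − 5.141 = -1.924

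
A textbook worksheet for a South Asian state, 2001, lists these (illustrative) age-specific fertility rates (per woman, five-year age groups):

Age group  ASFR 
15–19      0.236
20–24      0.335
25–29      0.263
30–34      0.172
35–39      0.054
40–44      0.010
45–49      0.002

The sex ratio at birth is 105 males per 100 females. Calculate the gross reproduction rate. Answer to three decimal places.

2.615

Proportion female at birth = 100 / (100 + 105) = 0.48780.
Sum of ASFRs = 0.236 + 0.335 + 0.263 + 0.172 + 0.054 + 0.010 + 0.002 = 1.072
TFR = 5 × 1.072 = 5.36
GRR = 0.48780 × 5.36 = 2.61461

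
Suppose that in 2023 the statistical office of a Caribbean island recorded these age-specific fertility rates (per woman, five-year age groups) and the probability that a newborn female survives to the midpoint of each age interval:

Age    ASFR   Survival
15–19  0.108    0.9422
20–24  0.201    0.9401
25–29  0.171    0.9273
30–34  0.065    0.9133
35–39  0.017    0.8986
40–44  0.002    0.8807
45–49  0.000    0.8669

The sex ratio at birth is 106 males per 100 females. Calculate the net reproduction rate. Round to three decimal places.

1.276

Proportion female at birth = 100 / (100 + 106) = 0.48544.
Weighting each age-specific rate by interval width and survival:
  15–19: 5 × 0.108 × 0.9422 = 0.50879
  20–24: 5 × 0.201 × 0.9401 = 0.94480
  25–29: 5 × 0.171 × 0.9273 = 0.79284
  30–34: 5 × 0.065 × 0.9133 = 0.29682
  35–39: 5 × 0.017 × 0.8986 = 0.07638
  40–44: 5 × 0.002 × 0.8807 = 0.00881
  45–49: 5 × 0.000 × 0.8669 = 0.00000
Sum = 2.62844
NRR = 0.48544 × 2.62844 = 1.27595
An NRR exceeding 1 indicates intrinsic growth under these rates.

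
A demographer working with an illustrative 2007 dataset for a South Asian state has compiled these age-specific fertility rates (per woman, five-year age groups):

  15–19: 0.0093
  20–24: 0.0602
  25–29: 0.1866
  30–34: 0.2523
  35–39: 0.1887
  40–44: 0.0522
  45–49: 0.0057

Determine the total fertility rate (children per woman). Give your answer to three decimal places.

3.775

Sum of ASFRs = 0.0093 + 0.0602 + 0.1866 + 0.2523 + 0.1887 + 0.0522 + 0.0057 = 0.7550
TFR = 5 × 0.7550 = 3.775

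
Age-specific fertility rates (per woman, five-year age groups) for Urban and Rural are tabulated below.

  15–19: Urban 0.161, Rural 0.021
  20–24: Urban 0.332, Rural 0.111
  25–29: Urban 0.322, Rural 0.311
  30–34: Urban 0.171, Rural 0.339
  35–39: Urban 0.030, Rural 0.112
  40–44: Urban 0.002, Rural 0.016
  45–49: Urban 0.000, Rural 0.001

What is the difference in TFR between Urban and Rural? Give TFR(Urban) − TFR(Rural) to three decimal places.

0.535

Urban:
  Sum of ASFRs = 0.161 + 0.332 + 0.322 + 0.171 + 0.030 + 0.002 + 0.000 = 1.018
  TFR = 5 × 1.018 = 5.09
Rural:
  Sum of ASFRs = 0.021 + 0.111 + 0.311 + 0.339 + 0.112 + 0.016 + 0.001 = 0.911
  TFR = 5 × 0.911 = 4.555
Difference = 5.09 − 4.555 = 0.535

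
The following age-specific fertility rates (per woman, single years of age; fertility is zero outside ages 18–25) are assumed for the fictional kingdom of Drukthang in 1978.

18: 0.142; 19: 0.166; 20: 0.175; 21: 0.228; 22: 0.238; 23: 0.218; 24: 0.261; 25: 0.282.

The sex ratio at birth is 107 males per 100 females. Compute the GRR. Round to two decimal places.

Proportion female at birth = 100 / (100 + 107) = 0.48309.
Sum of ASFRs = 0.142 + 0.166 + 0.175 + 0.228 + 0.238 + 0.218 + 0.261 + 0.282 = 1.710
TFR = 1.71
GRR = 0.48309 × 1.71 = 0.82608

0.83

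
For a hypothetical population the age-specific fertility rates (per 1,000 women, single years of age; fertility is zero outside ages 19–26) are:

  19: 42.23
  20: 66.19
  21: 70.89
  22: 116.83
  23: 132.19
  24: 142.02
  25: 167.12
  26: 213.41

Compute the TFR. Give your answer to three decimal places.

0.951

Sum of ASFRs = 42.23 + 66.19 + 70.89 + 116.83 + 132.19 + 142.02 + 167.12 + 213.41 = 950.88
TFR = 950.88 / 1000 = 0.95088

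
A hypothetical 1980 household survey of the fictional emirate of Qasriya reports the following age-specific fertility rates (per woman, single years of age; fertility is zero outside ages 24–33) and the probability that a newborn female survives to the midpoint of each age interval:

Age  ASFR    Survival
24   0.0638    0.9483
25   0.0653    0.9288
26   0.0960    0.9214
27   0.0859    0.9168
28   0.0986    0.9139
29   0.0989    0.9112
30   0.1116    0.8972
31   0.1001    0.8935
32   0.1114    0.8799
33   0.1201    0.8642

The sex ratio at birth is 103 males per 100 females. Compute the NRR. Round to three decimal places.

0.424

Proportion female at birth = 100 / (100 + 103) = 0.49261.
Weighting each age-specific rate by interval width and survival:
  24: 1 × 0.0638 × 0.9483 = 0.06050
  25: 1 × 0.0653 × 0.9288 = 0.06065
  26: 1 × 0.0960 × 0.9214 = 0.08845
  27: 1 × 0.0859 × 0.9168 = 0.07875
  28: 1 × 0.0986 × 0.9139 = 0.09011
  29: 1 × 0.0989 × 0.9112 = 0.09012
  30: 1 × 0.1116 × 0.8972 = 0.10013
  31: 1 × 0.1001 × 0.8935 = 0.08944
  32: 1 × 0.1114 × 0.8799 = 0.09802
  33: 1 × 0.1201 × 0.8642 = 0.10379
Sum = 0.85996
NRR = 0.49261 × 0.85996 = 0.42362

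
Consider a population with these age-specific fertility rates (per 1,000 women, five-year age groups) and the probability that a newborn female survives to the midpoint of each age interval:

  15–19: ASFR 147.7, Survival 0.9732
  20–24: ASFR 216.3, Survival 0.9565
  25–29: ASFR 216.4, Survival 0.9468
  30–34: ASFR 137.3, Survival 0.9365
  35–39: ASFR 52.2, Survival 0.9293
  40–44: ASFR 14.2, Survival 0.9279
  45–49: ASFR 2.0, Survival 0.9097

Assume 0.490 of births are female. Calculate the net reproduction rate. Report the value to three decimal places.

Proportion female at birth = 0.490.
Weighting each age-specific rate by interval width and survival:
  15–19: 5 × 147.7/1000 × 0.9732 = 0.71871
  20–24: 5 × 216.3/1000 × 0.9565 = 1.03445
  25–29: 5 × 216.4/1000 × 0.9468 = 1.02444
  30–34: 5 × 137.3/1000 × 0.9365 = 0.64291
  35–39: 5 × 52.2/1000 × 0.9293 = 0.24255
  40–44: 5 × 14.2/1000 × 0.9279 = 0.06588
  45–49: 5 × 2.0/1000 × 0.9097 = 0.00910
Sum = 3.73804
NRR = 0.490 × 3.73804 = 1.83164

1.832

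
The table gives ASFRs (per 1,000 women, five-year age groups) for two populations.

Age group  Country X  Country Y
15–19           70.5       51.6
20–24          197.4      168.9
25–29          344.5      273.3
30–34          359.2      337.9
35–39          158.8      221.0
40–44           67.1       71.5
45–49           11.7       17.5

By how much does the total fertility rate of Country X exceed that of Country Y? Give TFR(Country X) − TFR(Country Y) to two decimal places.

Country X:
  Sum of ASFRs = 70.5 + 197.4 + 344.5 + 359.2 + 158.8 + 67.1 + 11.7 = 1209.2
  TFR = 5 × 1209.2 / 1000 = 6.046
Country Y:
  Sum of ASFRs = 51.6 + 168.9 + 273.3 + 337.9 + 221.0 + 71.5 + 17.5 = 1141.7
  TFR = 5 × 1141.7 / 1000 = 5.7085
Difference = 6.046 − 5.7085 = 0.3375

0.34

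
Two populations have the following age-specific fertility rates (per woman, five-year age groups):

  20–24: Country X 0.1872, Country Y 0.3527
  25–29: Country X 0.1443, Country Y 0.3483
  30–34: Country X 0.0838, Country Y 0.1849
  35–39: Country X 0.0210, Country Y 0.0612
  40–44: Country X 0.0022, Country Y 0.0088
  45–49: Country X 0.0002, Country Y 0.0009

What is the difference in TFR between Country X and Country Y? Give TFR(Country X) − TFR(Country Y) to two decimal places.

Country X:
  Sum of ASFRs = 0.1872 + 0.1443 + 0.0838 + 0.0210 + 0.0022 + 0.0002 = 0.4387
  TFR = 5 × 0.4387 = 2.1935
Country Y:
  Sum of ASFRs = 0.3527 + 0.3483 + 0.1849 + 0.0612 + 0.0088 + 0.0009 = 0.9568
  TFR = 5 × 0.9568 = 4.784
Difference = 2.1935 − 4.784 = -2.5905

-2.59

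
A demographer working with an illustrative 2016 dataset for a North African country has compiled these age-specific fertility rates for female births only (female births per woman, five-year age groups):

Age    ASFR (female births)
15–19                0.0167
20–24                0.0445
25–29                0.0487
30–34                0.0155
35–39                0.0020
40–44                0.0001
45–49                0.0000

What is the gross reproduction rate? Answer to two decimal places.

Sum of female ASFRs = 0.0167 + 0.0445 + 0.0487 + 0.0155 + 0.0020 + 0.0001 + 0.0000 = 0.1275
GRR = 5 × 0.1275 = 0.6375

0.64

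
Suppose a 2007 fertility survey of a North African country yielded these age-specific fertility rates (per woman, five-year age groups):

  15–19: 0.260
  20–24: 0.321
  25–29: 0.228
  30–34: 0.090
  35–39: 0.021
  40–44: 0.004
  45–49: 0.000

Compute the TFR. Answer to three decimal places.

Sum of ASFRs = 0.260 + 0.321 + 0.228 + 0.090 + 0.021 + 0.004 + 0.000 = 0.924
TFR = 5 × 0.924 = 4.62

4.620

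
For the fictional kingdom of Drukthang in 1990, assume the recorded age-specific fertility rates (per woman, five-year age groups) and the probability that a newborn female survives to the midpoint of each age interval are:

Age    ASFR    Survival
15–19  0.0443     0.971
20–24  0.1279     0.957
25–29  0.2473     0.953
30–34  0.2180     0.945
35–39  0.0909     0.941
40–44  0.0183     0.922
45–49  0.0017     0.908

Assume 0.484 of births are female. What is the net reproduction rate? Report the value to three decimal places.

1.721

Proportion female at birth = 0.484.
Survival-weighted fertility by age (5·fₓ·Sₓ):
  15–19: 5 × 0.0443 × 0.971 = 0.21508
  20–24: 5 × 0.1279 × 0.957 = 0.61200
  25–29: 5 × 0.2473 × 0.953 = 1.17838
  30–34: 5 × 0.2180 × 0.945 = 1.03005
  35–39: 5 × 0.0909 × 0.941 = 0.42768
  40–44: 5 × 0.0183 × 0.922 = 0.08436
  45–49: 5 × 0.0017 × 0.908 = 0.00772
Sum = 3.55527
NRR = 0.484 × 3.55527 = 1.72075
NRR > 1, so each generation more than replaces itself.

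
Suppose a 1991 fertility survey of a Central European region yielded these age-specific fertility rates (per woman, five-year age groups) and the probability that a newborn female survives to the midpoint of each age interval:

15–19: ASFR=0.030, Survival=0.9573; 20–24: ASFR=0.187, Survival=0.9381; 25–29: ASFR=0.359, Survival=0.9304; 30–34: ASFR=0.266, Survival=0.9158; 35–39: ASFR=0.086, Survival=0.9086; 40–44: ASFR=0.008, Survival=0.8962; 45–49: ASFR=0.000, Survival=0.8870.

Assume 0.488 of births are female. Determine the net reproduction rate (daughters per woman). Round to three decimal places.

2.116

Proportion female at birth = 0.488.
Each age group contributes 5 × ASFR × survival:
  15–19: 5 × 0.030 × 0.9573 = 0.14360
  20–24: 5 × 0.187 × 0.9381 = 0.87712
  25–29: 5 × 0.359 × 0.9304 = 1.67007
  30–34: 5 × 0.266 × 0.9158 = 1.21801
  35–39: 5 × 0.086 × 0.9086 = 0.39070
  40–44: 5 × 0.008 × 0.8962 = 0.03585
  45–49: 5 × 0.000 × 0.8870 = 0.00000
Sum = 4.33535
NRR = 0.488 × 4.33535 = 2.11565
With NRR above 1 the population is above replacement fertility.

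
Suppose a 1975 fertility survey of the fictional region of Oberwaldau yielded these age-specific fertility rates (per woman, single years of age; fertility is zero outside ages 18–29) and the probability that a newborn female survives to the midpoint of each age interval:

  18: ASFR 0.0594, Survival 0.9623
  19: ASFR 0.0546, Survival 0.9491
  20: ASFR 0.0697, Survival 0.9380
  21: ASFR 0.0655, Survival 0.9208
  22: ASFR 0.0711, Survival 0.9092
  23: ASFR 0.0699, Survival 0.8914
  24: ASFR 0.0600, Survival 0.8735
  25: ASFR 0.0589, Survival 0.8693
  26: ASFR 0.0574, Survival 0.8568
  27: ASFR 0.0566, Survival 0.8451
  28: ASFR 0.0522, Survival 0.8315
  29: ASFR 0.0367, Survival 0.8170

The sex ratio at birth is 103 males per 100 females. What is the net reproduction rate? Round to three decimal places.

Proportion female at birth = 100 / (100 + 103) = 0.49261.
Per-age-group product (1 × ASFR × survival probability):
  18: 1 × 0.0594 × 0.9623 = 0.05716
  19: 1 × 0.0546 × 0.9491 = 0.05182
  20: 1 × 0.0697 × 0.9380 = 0.06538
  21: 1 × 0.0655 × 0.9208 = 0.06031
  22: 1 × 0.0711 × 0.9092 = 0.06464
  23: 1 × 0.0699 × 0.8914 = 0.06231
  24: 1 × 0.0600 × 0.8735 = 0.05241
  25: 1 × 0.0589 × 0.8693 = 0.05120
  26: 1 × 0.0574 × 0.8568 = 0.04918
  27: 1 × 0.0566 × 0.8451 = 0.04783
  28: 1 × 0.0522 × 0.8315 = 0.04340
  29: 1 × 0.0367 × 0.8170 = 0.02998
Sum = 0.63562
NRR = 0.49261 × 0.63562 = 0.31311

0.313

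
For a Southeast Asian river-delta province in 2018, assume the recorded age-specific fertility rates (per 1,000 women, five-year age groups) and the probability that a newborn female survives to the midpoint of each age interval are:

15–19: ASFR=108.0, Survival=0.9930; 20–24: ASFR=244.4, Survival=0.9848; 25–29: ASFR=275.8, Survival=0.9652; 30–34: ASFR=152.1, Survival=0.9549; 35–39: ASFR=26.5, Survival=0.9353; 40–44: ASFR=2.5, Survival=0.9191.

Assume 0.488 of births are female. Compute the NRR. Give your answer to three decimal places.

Proportion female at birth = 0.488.
Survival-weighted fertility by age (5·fₓ·Sₓ):
  15–19: 5 × 108.0/1000 × 0.9930 = 0.53622
  20–24: 5 × 244.4/1000 × 0.9848 = 1.20343
  25–29: 5 × 275.8/1000 × 0.9652 = 1.33101
  30–34: 5 × 152.1/1000 × 0.9549 = 0.72620
  35–39: 5 × 26.5/1000 × 0.9353 = 0.12393
  40–44: 5 × 2.5/1000 × 0.9191 = 0.01149
Sum = 3.93228
NRR = 0.488 × 3.93228 = 1.91895
With NRR above 1 the population is above replacement fertility.

1.919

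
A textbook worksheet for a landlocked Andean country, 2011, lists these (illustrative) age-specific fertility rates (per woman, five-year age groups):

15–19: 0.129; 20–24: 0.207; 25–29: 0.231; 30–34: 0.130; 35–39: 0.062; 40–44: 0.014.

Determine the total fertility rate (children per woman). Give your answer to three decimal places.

3.865

Sum of ASFRs = 0.129 + 0.207 + 0.231 + 0.130 + 0.062 + 0.014 = 0.773
TFR = 5 × 0.773 = 3.865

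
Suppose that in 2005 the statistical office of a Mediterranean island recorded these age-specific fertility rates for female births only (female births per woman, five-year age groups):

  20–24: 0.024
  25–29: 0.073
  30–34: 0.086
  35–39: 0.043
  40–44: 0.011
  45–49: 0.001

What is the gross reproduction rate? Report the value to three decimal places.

1.190

Sum of female ASFRs = 0.024 + 0.073 + 0.086 + 0.043 + 0.011 + 0.001 = 0.238
GRR = 5 × 0.238 = 1.19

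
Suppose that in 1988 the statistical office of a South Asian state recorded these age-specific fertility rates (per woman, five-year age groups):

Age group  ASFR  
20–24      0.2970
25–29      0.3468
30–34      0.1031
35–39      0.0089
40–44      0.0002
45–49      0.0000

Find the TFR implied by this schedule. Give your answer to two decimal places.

3.78

Sum of ASFRs = 0.2970 + 0.3468 + 0.1031 + 0.0089 + 0.0002 + 0.0000 = 0.7560
TFR = 5 × 0.7560 = 3.78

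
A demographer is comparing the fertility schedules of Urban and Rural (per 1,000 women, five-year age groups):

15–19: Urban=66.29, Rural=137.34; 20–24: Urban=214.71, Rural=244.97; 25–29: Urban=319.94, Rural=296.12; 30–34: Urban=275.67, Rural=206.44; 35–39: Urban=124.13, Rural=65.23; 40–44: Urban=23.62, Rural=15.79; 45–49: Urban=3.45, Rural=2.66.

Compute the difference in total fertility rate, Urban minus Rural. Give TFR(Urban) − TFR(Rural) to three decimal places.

0.296

Urban:
  Sum of ASFRs = 66.29 + 214.71 + 319.94 + 275.67 + 124.13 + 23.62 + 3.45 = 1027.81
  TFR = 5 × 1027.81 / 1000 = 5.13905
Rural:
  Sum of ASFRs = 137.34 + 244.97 + 296.12 + 206.44 + 65.23 + 15.79 + 2.66 = 968.55
  TFR = 5 × 968.55 / 1000 = 4.84275
Difference = 5.13905 − 4.84275 = 0.2963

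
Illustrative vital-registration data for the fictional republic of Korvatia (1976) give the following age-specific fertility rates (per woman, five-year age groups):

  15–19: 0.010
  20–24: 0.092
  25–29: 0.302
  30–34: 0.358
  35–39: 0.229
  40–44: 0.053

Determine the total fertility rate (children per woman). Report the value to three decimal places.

Sum of ASFRs = 0.010 + 0.092 + 0.302 + 0.358 + 0.229 + 0.053 = 1.044
TFR = 5 × 1.044 = 5.22

5.220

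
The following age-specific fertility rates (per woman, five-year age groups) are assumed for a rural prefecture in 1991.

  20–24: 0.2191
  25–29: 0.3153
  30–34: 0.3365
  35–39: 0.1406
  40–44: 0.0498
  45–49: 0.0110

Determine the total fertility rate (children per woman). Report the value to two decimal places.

Sum of ASFRs = 0.2191 + 0.3153 + 0.3365 + 0.1406 + 0.0498 + 0.0110 = 1.0723
TFR = 5 × 1.0723 = 5.3615

5.36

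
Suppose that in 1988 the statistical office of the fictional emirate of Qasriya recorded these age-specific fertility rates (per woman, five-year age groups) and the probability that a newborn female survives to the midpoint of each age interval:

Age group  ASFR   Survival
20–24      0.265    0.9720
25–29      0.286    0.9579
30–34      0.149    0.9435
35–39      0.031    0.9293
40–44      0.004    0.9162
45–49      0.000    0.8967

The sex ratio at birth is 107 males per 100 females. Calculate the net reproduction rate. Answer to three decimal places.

1.702

Proportion female at birth = 100 / (100 + 107) = 0.48309.
Weighting each age-specific rate by interval width and survival:
  20–24: 5 × 0.265 × 0.9720 = 1.28790
  25–29: 5 × 0.286 × 0.9579 = 1.36980
  30–34: 5 × 0.149 × 0.9435 = 0.70291
  35–39: 5 × 0.031 × 0.9293 = 0.14404
  40–44: 5 × 0.004 × 0.9162 = 0.01832
  45–49: 5 × 0.000 × 0.8967 = 0.00000
Sum = 3.52297
NRR = 0.48309 × 3.52297 = 1.70191
With NRR above 1 the population is above replacement fertility.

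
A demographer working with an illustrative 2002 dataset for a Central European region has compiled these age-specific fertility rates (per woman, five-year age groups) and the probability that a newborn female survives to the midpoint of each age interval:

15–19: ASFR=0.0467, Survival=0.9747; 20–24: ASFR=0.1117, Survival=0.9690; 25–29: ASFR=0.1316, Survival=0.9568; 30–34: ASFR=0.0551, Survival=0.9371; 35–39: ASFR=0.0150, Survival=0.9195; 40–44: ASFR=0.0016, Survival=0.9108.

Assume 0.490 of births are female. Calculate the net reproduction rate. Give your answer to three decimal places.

Proportion female at birth = 0.490.
Each age group contributes 5 × ASFR × survival:
  15–19: 5 × 0.0467 × 0.9747 = 0.22759
  20–24: 5 × 0.1117 × 0.9690 = 0.54119
  25–29: 5 × 0.1316 × 0.9568 = 0.62957
  30–34: 5 × 0.0551 × 0.9371 = 0.25817
  35–39: 5 × 0.0150 × 0.9195 = 0.06896
  40–44: 5 × 0.0016 × 0.9108 = 0.00729
Sum = 1.73277
NRR = 0.490 × 1.73277 = 0.84906

0.849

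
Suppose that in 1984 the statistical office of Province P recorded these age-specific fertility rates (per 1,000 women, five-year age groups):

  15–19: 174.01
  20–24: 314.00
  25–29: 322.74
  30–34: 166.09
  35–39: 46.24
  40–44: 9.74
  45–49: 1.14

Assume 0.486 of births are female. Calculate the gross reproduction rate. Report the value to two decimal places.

Proportion female at birth = 0.486.
Sum of ASFRs = 174.01 + 314.00 + 322.74 + 166.09 + 46.24 + 9.74 + 1.14 = 1033.96
TFR = 5 × 1033.96 / 1000 = 5.1698
GRR = 0.486 × 5.1698 = 2.51252

2.51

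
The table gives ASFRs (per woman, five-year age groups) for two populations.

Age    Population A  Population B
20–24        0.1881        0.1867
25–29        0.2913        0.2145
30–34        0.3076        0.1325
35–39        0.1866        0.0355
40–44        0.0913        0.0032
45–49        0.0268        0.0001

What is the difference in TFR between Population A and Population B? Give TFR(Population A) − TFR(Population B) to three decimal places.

Population A:
  Sum of ASFRs = 0.1881 + 0.2913 + 0.3076 + 0.1866 + 0.0913 + 0.0268 = 1.0917
  TFR = 5 × 1.0917 = 5.4585
Population B:
  Sum of ASFRs = 0.1867 + 0.2145 + 0.1325 + 0.0355 + 0.0032 + 0.0001 = 0.5725
  TFR = 5 × 0.5725 = 2.8625
Difference = 5.4585 − 2.8625 = 2.596

2.596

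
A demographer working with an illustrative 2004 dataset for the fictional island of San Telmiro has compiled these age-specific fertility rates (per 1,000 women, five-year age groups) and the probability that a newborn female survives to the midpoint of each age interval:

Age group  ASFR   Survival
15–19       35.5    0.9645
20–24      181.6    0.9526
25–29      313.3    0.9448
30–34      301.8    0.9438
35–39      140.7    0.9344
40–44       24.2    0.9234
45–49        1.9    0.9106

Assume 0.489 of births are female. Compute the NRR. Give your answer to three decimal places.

2.307

Proportion female at birth = 0.489.
Each age group contributes 5 × ASFR × survival:
  15–19: 5 × 35.5/1000 × 0.9645 = 0.17120
  20–24: 5 × 181.6/1000 × 0.9526 = 0.86496
  25–29: 5 × 313.3/1000 × 0.9448 = 1.48003
  30–34: 5 × 301.8/1000 × 0.9438 = 1.42419
  35–39: 5 × 140.7/1000 × 0.9344 = 0.65735
  40–44: 5 × 24.2/1000 × 0.9234 = 0.11173
  45–49: 5 × 1.9/1000 × 0.9106 = 0.00865
Sum = 4.71811
NRR = 0.489 × 4.71811 = 2.30716
NRR > 1, so each generation more than replaces itself.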